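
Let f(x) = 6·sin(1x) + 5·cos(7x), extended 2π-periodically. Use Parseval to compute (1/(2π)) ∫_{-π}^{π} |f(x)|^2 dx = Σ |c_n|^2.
Σ |c_n|^2 = 61/2

Expand |f|^2 and use orthogonality of {sin(nx), cos(mx)} on [-π, π]:
  ∫_{-π}^{π} sin(nx)^2 dx = π, ∫ cos(mx)^2 dx = π, and cross terms integrate to 0.
So ∫_{-π}^{π} f(x)^2 dx = 6^2 · π + 5^2 · π = (36 + 25)π.
Divide by 2π: (36 + 25)/2 = 61/2.
By Parseval, this equals Σ |c_n|^2.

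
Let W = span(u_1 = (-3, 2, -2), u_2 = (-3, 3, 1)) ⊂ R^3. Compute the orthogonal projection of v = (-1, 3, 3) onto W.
proj_W(v) = (-117/77, 186/77, 246/77)

Set up U = [u_1 | ... | u_2] ∈ R^(3×2). The projector onto W = col(U) is P = U (U^T U)^(-1) U^T.
Compute U^T U =
  [17, 13]
  [13, 19],
and U^T v = (3, 15).
Solve U^T U · c = U^T v for the coefficients: c = (-69/77, 108/77). The projection is proj_W(v) = U c.
Check: (v - proj_W(v)) · u_1 = 0  (should be 0).
Check: (v - proj_W(v)) · u_2 = 0  (should be 0).
Result: proj_W(v) = (-117/77, 186/77, 246/77).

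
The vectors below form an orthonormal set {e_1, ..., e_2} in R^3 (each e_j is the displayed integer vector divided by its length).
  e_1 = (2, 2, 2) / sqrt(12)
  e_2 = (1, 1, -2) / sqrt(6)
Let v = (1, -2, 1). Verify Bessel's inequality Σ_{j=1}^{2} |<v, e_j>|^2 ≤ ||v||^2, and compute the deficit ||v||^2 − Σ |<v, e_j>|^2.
Σ |<v, e_j>|^2 = 3/2; ||v||^2 = 6; deficit = 9/2

Write each e_j = u_j / sqrt(<u_j, u_j>) where u_j is the displayed integer vector. Then <v, e_j> = <v, u_j> / sqrt(<u_j, u_j>), so |<v, e_j>|^2 = <v, u_j>^2 / <u_j, u_j>.
Coefficients: <v, e_1> = 0/sqrt(12), <v, e_2> = -3/sqrt(6).
Square and sum: Σ |<v, e_j>|^2 = 3/2.
Compute ||v||^2 = v·v = 6.
Deficit = 6 − 3/2 = 9/2 ≥ 0, confirming Bessel's inequality. (The deficit equals ||v − Σ <v,e_j> e_j||^2, the squared distance from v to span{e_j}.)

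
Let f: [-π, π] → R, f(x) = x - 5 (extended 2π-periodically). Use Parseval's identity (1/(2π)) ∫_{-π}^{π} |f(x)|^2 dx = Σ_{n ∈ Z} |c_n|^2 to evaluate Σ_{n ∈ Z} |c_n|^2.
Σ |c_n|^2 = π^2/3 + 25

Expand and integrate term by term over [-π, π]:
  ∫ (x)^2 dx = 1·(2π^3/3); ∫ 2·1·(-5)·x dx = 0 (odd integrand); ∫ (-5)^2 dx = 25·2π.
So (1/(2π)) ∫_{-π}^{π} (x - 5)^2 dx = 1π^2/3 + 25 = π^2/3 + 25.
Parseval ⇒ Σ |c_n|^2 = π^2/3 + 25.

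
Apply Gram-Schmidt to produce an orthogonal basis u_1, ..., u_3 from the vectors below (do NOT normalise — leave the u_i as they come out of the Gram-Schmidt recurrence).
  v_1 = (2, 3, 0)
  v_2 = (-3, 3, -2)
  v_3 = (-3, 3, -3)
Orthogonal basis:
  u_1 = (2, 3, 0)
  u_2 = (-45/13, 30/13, -2)
  u_3 = (90/277, -60/277, -225/277)

Apply the Gram-Schmidt recurrence
  u_1 = v_1
  u_i = v_i − Σ_{j<i} ((v_i · u_j) / (u_j · u_j)) · u_j.

Step by step this gives:
  u_1 = (2, 3, 0)
  u_2 = (-45/13, 30/13, -2)
  u_3 = (90/277, -60/277, -225/277)

Orthogonality check:
  u_2 · u_1 = 0 (should be 0)
  u_3 · u_1 = 0 (should be 0)
  u_3 · u_2 = 0 (should be 0)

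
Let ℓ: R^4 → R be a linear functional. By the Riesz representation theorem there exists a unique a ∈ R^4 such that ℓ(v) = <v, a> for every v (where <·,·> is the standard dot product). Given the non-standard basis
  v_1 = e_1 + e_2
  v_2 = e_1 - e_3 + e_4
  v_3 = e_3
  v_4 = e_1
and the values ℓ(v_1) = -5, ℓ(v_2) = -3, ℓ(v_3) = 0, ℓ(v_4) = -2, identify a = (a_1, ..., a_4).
a = (-2, -3, 0, -1)

Write a = (a_1, ..., a_4) in the standard basis. For each basis vector v_i, ℓ(v_i) = <v_i, a> is a linear equation in the a_j's. Collect the n equations into a matrix system V a = ℓ, where row i of V is v_i (expressed in the standard basis). Since V is invertible (lower-triangular with 1s on the diagonal, up to permutation), solve by back-substitution:
  V =
[[1, 1, 0, 0],
 [1, 0, -1, 1],
 [0, 0, 1, 0],
 [1, 0, 0, 0]]
  V a = (-5, -3, 0, -2)
Solving gives a = (-2, -3, 0, -1).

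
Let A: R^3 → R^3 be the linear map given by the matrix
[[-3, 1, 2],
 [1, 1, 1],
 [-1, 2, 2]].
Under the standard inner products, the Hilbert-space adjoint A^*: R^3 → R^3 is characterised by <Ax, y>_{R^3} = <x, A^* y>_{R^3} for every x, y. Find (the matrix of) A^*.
A^* = A^T =
[[-3, 1, -1],
 [1, 1, 2],
 [2, 1, 2]]

For real matrices with standard dot products, the defining identity <Ax, y> = <x, A^* y> gives (Ax)^T y = x^T (A^*) y, i.e. x^T A^T y = x^T (A^*) y. Since this holds for all x, y, we must have A^* = A^T. Therefore
A^* =
[[-3, 1, -1],
 [1, 1, 2],
 [2, 1, 2]].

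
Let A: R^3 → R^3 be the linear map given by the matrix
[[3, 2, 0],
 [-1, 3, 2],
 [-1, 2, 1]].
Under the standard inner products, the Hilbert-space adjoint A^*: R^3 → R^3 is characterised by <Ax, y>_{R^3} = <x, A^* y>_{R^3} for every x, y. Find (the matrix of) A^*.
A^* = A^T =
[[3, -1, -1],
 [2, 3, 2],
 [0, 2, 1]]

For real matrices with standard dot products, the defining identity <Ax, y> = <x, A^* y> gives (Ax)^T y = x^T (A^*) y, i.e. x^T A^T y = x^T (A^*) y. Since this holds for all x, y, we must have A^* = A^T. Therefore
A^* =
[[3, -1, -1],
 [2, 3, 2],
 [0, 2, 1]].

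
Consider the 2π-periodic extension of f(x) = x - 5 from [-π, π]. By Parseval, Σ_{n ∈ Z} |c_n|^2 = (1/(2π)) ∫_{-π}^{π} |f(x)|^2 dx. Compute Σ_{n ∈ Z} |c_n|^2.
Σ |c_n|^2 = π^2/3 + 25

Expand and integrate term by term over [-π, π]:
  ∫ (x)^2 dx = 1·(2π^3/3); ∫ 2·1·(-5)·x dx = 0 (odd integrand); ∫ (-5)^2 dx = 25·2π.
So (1/(2π)) ∫_{-π}^{π} (x - 5)^2 dx = 1π^2/3 + 25 = π^2/3 + 25.
Parseval ⇒ Σ |c_n|^2 = π^2/3 + 25.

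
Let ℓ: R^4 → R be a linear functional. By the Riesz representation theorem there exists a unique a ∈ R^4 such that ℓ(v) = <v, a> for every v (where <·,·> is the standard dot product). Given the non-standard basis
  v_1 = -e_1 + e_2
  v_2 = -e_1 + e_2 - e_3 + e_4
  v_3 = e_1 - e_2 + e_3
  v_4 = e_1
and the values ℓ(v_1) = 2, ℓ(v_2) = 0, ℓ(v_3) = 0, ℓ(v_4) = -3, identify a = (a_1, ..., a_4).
a = (-3, -1, 2, 0)

Write a = (a_1, ..., a_4) in the standard basis. For each basis vector v_i, ℓ(v_i) = <v_i, a> is a linear equation in the a_j's. Collect the n equations into a matrix system V a = ℓ, where row i of V is v_i (expressed in the standard basis). Since V is invertible (lower-triangular with 1s on the diagonal, up to permutation), solve by back-substitution:
  V =
[[-1, 1, 0, 0],
 [-1, 1, -1, 1],
 [1, -1, 1, 0],
 [1, 0, 0, 0]]
  V a = (2, 0, 0, -3)
Solving gives a = (-3, -1, 2, 0).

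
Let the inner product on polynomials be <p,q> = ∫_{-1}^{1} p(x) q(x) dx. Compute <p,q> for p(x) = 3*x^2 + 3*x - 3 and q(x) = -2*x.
<p,q> = -4

Expand the product: p(x)·q(x) = -6*x^3 - 6*x^2 + 6*x.
∫_{-1}^{1} of each monomial x^k gives [2/(k+1) if k even, 0 if k odd]. Integrating term-by-term (or equivalently evaluating the antiderivative F(x) = -3*x^4/2 - 2*x^3 + 3*x^2 at the endpoints):
  F(1) − F(−1) = -1/2 − (7/2) = -4.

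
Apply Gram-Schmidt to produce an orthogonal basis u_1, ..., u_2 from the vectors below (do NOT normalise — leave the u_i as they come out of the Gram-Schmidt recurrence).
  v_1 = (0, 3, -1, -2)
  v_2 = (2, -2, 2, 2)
Orthogonal basis:
  u_1 = (0, 3, -1, -2)
  u_2 = (2, 4/7, 8/7, 2/7)

Apply the Gram-Schmidt recurrence
  u_1 = v_1
  u_i = v_i − Σ_{j<i} ((v_i · u_j) / (u_j · u_j)) · u_j.

Step by step this gives:
  u_1 = (0, 3, -1, -2)
  u_2 = (2, 4/7, 8/7, 2/7)

Orthogonality check:
  u_2 · u_1 = 0 (should be 0)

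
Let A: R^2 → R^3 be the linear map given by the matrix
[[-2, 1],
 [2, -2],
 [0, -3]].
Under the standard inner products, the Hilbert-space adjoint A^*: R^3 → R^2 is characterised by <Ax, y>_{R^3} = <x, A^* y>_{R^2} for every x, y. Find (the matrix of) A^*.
A^* = A^T =
[[-2, 2, 0],
 [1, -2, -3]]

For real matrices with standard dot products, the defining identity <Ax, y> = <x, A^* y> gives (Ax)^T y = x^T (A^*) y, i.e. x^T A^T y = x^T (A^*) y. Since this holds for all x, y, we must have A^* = A^T. Therefore
A^* =
[[-2, 2, 0],
 [1, -2, -3]].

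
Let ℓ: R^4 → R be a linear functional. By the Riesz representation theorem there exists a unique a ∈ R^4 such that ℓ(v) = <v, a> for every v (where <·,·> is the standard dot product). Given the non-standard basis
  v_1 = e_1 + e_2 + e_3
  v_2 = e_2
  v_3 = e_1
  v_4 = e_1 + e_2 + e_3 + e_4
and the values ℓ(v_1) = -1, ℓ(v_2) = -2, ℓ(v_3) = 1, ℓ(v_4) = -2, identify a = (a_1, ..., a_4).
a = (1, -2, 0, -1)

Write a = (a_1, ..., a_4) in the standard basis. For each basis vector v_i, ℓ(v_i) = <v_i, a> is a linear equation in the a_j's. Collect the n equations into a matrix system V a = ℓ, where row i of V is v_i (expressed in the standard basis). Since V is invertible (lower-triangular with 1s on the diagonal, up to permutation), solve by back-substitution:
  V =
[[1, 1, 1, 0],
 [0, 1, 0, 0],
 [1, 0, 0, 0],
 [1, 1, 1, 1]]
  V a = (-1, -2, 1, -2)
Solving gives a = (1, -2, 0, -1).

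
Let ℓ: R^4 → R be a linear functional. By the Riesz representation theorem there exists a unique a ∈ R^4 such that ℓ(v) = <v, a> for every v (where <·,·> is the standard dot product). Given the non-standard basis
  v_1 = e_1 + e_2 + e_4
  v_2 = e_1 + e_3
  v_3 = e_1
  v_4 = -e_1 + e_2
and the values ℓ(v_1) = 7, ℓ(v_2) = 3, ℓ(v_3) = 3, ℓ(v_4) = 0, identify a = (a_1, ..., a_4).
a = (3, 3, 0, 1)

Write a = (a_1, ..., a_4) in the standard basis. For each basis vector v_i, ℓ(v_i) = <v_i, a> is a linear equation in the a_j's. Collect the n equations into a matrix system V a = ℓ, where row i of V is v_i (expressed in the standard basis). Since V is invertible (lower-triangular with 1s on the diagonal, up to permutation), solve by back-substitution:
  V =
[[1, 1, 0, 1],
 [1, 0, 1, 0],
 [1, 0, 0, 0],
 [-1, 1, 0, 0]]
  V a = (7, 3, 3, 0)
Solving gives a = (3, 3, 0, 1).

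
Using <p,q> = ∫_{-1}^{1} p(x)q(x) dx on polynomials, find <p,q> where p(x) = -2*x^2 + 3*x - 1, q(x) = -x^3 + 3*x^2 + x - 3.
<p,q> = 32/5

Expand the product: p(x)·q(x) = 2*x^5 - 9*x^4 + 8*x^3 + 6*x^2 - 10*x + 3.
∫_{-1}^{1} of each monomial x^k gives [2/(k+1) if k even, 0 if k odd]. Integrating term-by-term (or equivalently evaluating the antiderivative F(x) = x^6/3 - 9*x^5/5 + 2*x^4 + 2*x^3 - 5*x^2 + 3*x at the endpoints):
  F(1) − F(−1) = 8/15 − (-88/15) = 32/5.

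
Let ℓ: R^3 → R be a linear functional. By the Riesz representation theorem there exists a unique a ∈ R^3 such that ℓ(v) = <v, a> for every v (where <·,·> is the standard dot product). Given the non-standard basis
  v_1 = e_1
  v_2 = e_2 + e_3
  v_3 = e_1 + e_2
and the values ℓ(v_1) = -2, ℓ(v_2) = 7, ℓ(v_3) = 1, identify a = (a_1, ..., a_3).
a = (-2, 3, 4)

Write a = (a_1, ..., a_3) in the standard basis. For each basis vector v_i, ℓ(v_i) = <v_i, a> is a linear equation in the a_j's. Collect the n equations into a matrix system V a = ℓ, where row i of V is v_i (expressed in the standard basis). Since V is invertible (lower-triangular with 1s on the diagonal, up to permutation), solve by back-substitution:
  V =
[[1, 0, 0],
 [0, 1, 1],
 [1, 1, 0]]
  V a = (-2, 7, 1)
Solving gives a = (-2, 3, 4).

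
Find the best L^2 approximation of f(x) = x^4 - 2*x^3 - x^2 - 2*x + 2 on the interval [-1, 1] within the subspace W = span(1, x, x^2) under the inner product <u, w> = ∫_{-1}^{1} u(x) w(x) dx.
g(x) = -x^2/7 - 16*x/5 + 67/35

The best approximation g ∈ W is the orthogonal projection of f onto W. Writing g = a_0 + a_1 x + a_2 x^2, the coefficients solve the normal equations G · a = b where
  G_{ij} = <φ_i, φ_j> and b_i = <f, φ_i>, with φ_0 = 1, φ_1 = x, φ_2 = x^2.
G =
  [2, 0, 2/3]
  [0, 2/3, 0]
  [2/3, 0, 2/5],
b = (56/15, -32/15, 128/105).
Solving gives a_0 = 67/35, a_1 = -16/5, a_2 = -1/7, so
  g(x) = -x^2/7 - 16*x/5 + 67/35.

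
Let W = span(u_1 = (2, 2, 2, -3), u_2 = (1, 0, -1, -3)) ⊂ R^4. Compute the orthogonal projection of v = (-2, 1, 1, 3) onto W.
proj_W(v) = (-51/50, 3/25, 63/50, 81/25)

Set up U = [u_1 | ... | u_2] ∈ R^(4×2). The projector onto W = col(U) is P = U (U^T U)^(-1) U^T.
Compute U^T U =
  [21, 9]
  [9, 11],
and U^T v = (-9, -12).
Solve U^T U · c = U^T v for the coefficients: c = (3/50, -57/50). The projection is proj_W(v) = U c.
Check: (v - proj_W(v)) · u_1 = 0  (should be 0).
Check: (v - proj_W(v)) · u_2 = 0  (should be 0).
Result: proj_W(v) = (-51/50, 3/25, 63/50, 81/25).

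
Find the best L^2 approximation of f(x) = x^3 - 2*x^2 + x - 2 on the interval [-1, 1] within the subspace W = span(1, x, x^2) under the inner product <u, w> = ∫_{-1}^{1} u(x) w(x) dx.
g(x) = -2*x^2 + 8*x/5 - 2

The best approximation g ∈ W is the orthogonal projection of f onto W. Writing g = a_0 + a_1 x + a_2 x^2, the coefficients solve the normal equations G · a = b where
  G_{ij} = <φ_i, φ_j> and b_i = <f, φ_i>, with φ_0 = 1, φ_1 = x, φ_2 = x^2.
G =
  [2, 0, 2/3]
  [0, 2/3, 0]
  [2/3, 0, 2/5],
b = (-16/3, 16/15, -32/15).
Solving gives a_0 = -2, a_1 = 8/5, a_2 = -2, so
  g(x) = -2*x^2 + 8*x/5 - 2.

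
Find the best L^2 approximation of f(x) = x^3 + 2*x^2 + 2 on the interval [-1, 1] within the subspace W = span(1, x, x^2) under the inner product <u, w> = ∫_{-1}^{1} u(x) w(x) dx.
g(x) = 2*x^2 + 3*x/5 + 2

The best approximation g ∈ W is the orthogonal projection of f onto W. Writing g = a_0 + a_1 x + a_2 x^2, the coefficients solve the normal equations G · a = b where
  G_{ij} = <φ_i, φ_j> and b_i = <f, φ_i>, with φ_0 = 1, φ_1 = x, φ_2 = x^2.
G =
  [2, 0, 2/3]
  [0, 2/3, 0]
  [2/3, 0, 2/5],
b = (16/3, 2/5, 32/15).
Solving gives a_0 = 2, a_1 = 3/5, a_2 = 2, so
  g(x) = 2*x^2 + 3*x/5 + 2.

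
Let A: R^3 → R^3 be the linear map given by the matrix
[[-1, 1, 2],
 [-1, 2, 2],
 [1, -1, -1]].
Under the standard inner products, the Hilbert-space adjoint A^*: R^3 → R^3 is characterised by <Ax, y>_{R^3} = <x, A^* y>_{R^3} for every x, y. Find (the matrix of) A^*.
A^* = A^T =
[[-1, -1, 1],
 [1, 2, -1],
 [2, 2, -1]]

For real matrices with standard dot products, the defining identity <Ax, y> = <x, A^* y> gives (Ax)^T y = x^T (A^*) y, i.e. x^T A^T y = x^T (A^*) y. Since this holds for all x, y, we must have A^* = A^T. Therefore
A^* =
[[-1, -1, 1],
 [1, 2, -1],
 [2, 2, -1]].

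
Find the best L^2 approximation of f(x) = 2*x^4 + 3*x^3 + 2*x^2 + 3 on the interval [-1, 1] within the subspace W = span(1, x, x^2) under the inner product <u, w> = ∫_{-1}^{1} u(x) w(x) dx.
g(x) = 26*x^2/7 + 9*x/5 + 99/35

The best approximation g ∈ W is the orthogonal projection of f onto W. Writing g = a_0 + a_1 x + a_2 x^2, the coefficients solve the normal equations G · a = b where
  G_{ij} = <φ_i, φ_j> and b_i = <f, φ_i>, with φ_0 = 1, φ_1 = x, φ_2 = x^2.
G =
  [2, 0, 2/3]
  [0, 2/3, 0]
  [2/3, 0, 2/5],
b = (122/15, 6/5, 118/35).
Solving gives a_0 = 99/35, a_1 = 9/5, a_2 = 26/7, so
  g(x) = 26*x^2/7 + 9*x/5 + 99/35.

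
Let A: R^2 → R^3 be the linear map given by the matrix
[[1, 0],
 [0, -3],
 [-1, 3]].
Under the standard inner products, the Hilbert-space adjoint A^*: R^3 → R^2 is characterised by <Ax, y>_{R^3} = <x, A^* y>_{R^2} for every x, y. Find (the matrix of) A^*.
A^* = A^T =
[[1, 0, -1],
 [0, -3, 3]]

For real matrices with standard dot products, the defining identity <Ax, y> = <x, A^* y> gives (Ax)^T y = x^T (A^*) y, i.e. x^T A^T y = x^T (A^*) y. Since this holds for all x, y, we must have A^* = A^T. Therefore
A^* =
[[1, 0, -1],
 [0, -3, 3]].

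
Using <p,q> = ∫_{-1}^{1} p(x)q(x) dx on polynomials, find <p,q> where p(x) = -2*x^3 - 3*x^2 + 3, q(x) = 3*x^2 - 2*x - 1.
<p,q> = 0

Expand the product: p(x)·q(x) = -6*x^5 - 5*x^4 + 8*x^3 + 12*x^2 - 6*x - 3.
∫_{-1}^{1} of each monomial x^k gives [2/(k+1) if k even, 0 if k odd]. Integrating term-by-term (or equivalently evaluating the antiderivative F(x) = -x^6 - x^5 + 2*x^4 + 4*x^3 - 3*x^2 - 3*x at the endpoints):
  F(1) − F(−1) = -2 − (-2) = 0.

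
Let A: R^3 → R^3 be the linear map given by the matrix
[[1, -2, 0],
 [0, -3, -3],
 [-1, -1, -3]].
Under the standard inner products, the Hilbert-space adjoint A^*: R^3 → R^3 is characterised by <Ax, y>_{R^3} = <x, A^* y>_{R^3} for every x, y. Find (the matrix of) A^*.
A^* = A^T =
[[1, 0, -1],
 [-2, -3, -1],
 [0, -3, -3]]

For real matrices with standard dot products, the defining identity <Ax, y> = <x, A^* y> gives (Ax)^T y = x^T (A^*) y, i.e. x^T A^T y = x^T (A^*) y. Since this holds for all x, y, we must have A^* = A^T. Therefore
A^* =
[[1, 0, -1],
 [-2, -3, -1],
 [0, -3, -3]].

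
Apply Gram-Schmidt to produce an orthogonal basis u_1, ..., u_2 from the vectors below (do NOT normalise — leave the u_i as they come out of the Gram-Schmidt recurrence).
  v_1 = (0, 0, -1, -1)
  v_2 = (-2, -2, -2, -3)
Orthogonal basis:
  u_1 = (0, 0, -1, -1)
  u_2 = (-2, -2, 1/2, -1/2)

Apply the Gram-Schmidt recurrence
  u_1 = v_1
  u_i = v_i − Σ_{j<i} ((v_i · u_j) / (u_j · u_j)) · u_j.

Step by step this gives:
  u_1 = (0, 0, -1, -1)
  u_2 = (-2, -2, 1/2, -1/2)

Orthogonality check:
  u_2 · u_1 = 0 (should be 0)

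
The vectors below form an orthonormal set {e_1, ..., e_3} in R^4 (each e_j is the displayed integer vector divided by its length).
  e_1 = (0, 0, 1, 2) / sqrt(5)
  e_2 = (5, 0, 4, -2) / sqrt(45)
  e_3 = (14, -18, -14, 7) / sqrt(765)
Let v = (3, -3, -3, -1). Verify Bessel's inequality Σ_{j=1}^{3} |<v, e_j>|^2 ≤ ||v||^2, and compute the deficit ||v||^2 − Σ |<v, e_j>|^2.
Σ |<v, e_j>|^2 = 2379/85; ||v||^2 = 28; deficit = 1/85

Write each e_j = u_j / sqrt(<u_j, u_j>) where u_j is the displayed integer vector. Then <v, e_j> = <v, u_j> / sqrt(<u_j, u_j>), so |<v, e_j>|^2 = <v, u_j>^2 / <u_j, u_j>.
Coefficients: <v, e_1> = -5/sqrt(5), <v, e_2> = 5/sqrt(45), <v, e_3> = 131/sqrt(765).
Square and sum: Σ |<v, e_j>|^2 = 2379/85.
Compute ||v||^2 = v·v = 28.
Deficit = 28 − 2379/85 = 1/85 ≥ 0, confirming Bessel's inequality. (The deficit equals ||v − Σ <v,e_j> e_j||^2, the squared distance from v to span{e_j}.)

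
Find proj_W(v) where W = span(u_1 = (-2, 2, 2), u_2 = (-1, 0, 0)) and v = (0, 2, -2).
proj_W(v) = (0, 0, 0)

Set up U = [u_1 | ... | u_2] ∈ R^(3×2). The projector onto W = col(U) is P = U (U^T U)^(-1) U^T.
Compute U^T U =
  [12, 2]
  [2, 1],
and U^T v = (0, 0).
Solve U^T U · c = U^T v for the coefficients: c = (0, 0). The projection is proj_W(v) = U c.
Check: (v - proj_W(v)) · u_1 = 0  (should be 0).
Check: (v - proj_W(v)) · u_2 = 0  (should be 0).
Result: proj_W(v) = (0, 0, 0).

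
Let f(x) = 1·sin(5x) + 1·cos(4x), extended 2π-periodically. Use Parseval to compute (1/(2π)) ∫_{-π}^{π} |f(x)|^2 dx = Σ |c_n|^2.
Σ |c_n|^2 = 1

Expand |f|^2 and use orthogonality of {sin(nx), cos(mx)} on [-π, π]:
  ∫_{-π}^{π} sin(nx)^2 dx = π, ∫ cos(mx)^2 dx = π, and cross terms integrate to 0.
So ∫_{-π}^{π} f(x)^2 dx = 1^2 · π + 1^2 · π = (1 + 1)π.
Divide by 2π: (1 + 1)/2 = 1.
By Parseval, this equals Σ |c_n|^2.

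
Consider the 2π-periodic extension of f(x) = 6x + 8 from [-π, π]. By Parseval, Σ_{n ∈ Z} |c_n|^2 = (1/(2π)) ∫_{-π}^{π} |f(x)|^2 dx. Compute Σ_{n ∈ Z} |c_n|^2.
Σ |c_n|^2 = 12π^2 + 64

Expand and integrate term by term over [-π, π]:
  ∫ (6x)^2 dx = 36·(2π^3/3); ∫ 2·6·(8)·x dx = 0 (odd integrand); ∫ 8^2 dx = 64·2π.
So (1/(2π)) ∫_{-π}^{π} (6x + 8)^2 dx = 36π^2/3 + 64 = 12π^2 + 64.
Parseval ⇒ Σ |c_n|^2 = 12π^2 + 64.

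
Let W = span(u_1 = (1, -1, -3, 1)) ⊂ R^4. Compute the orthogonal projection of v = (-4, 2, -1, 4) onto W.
proj_W(v) = (1/12, -1/12, -1/4, 1/12)

Set up U = [u_1 | ... | u_1] ∈ R^(4×1). The projector onto W = col(U) is P = U (U^T U)^(-1) U^T.
Compute U^T U =
  [12],
and U^T v = (1).
Solve U^T U · c = U^T v for the coefficients: c = (1/12). The projection is proj_W(v) = U c.
Check: (v - proj_W(v)) · u_1 = 0  (should be 0).
Result: proj_W(v) = (1/12, -1/12, -1/4, 1/12).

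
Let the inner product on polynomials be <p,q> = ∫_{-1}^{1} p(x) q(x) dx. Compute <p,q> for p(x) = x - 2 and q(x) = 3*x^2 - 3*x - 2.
<p,q> = 2

Expand the product: p(x)·q(x) = 3*x^3 - 9*x^2 + 4*x + 4.
∫_{-1}^{1} of each monomial x^k gives [2/(k+1) if k even, 0 if k odd]. Integrating term-by-term (or equivalently evaluating the antiderivative F(x) = 3*x^4/4 - 3*x^3 + 2*x^2 + 4*x at the endpoints):
  F(1) − F(−1) = 15/4 − (7/4) = 2.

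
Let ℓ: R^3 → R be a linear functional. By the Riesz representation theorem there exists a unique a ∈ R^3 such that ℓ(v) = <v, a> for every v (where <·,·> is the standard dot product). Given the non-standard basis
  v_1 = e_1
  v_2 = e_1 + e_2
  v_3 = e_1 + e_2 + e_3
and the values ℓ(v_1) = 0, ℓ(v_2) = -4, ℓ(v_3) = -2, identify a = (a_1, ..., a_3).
a = (0, -4, 2)

Write a = (a_1, ..., a_3) in the standard basis. For each basis vector v_i, ℓ(v_i) = <v_i, a> is a linear equation in the a_j's. Collect the n equations into a matrix system V a = ℓ, where row i of V is v_i (expressed in the standard basis). Since V is invertible (lower-triangular with 1s on the diagonal, up to permutation), solve by back-substitution:
  V =
[[1, 0, 0],
 [1, 1, 0],
 [1, 1, 1]]
  V a = (0, -4, -2)
Solving gives a = (0, -4, 2).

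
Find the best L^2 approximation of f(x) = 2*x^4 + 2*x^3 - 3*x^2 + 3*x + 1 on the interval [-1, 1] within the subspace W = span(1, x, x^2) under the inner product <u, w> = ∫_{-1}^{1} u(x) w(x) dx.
g(x) = -9*x^2/7 + 21*x/5 + 29/35

The best approximation g ∈ W is the orthogonal projection of f onto W. Writing g = a_0 + a_1 x + a_2 x^2, the coefficients solve the normal equations G · a = b where
  G_{ij} = <φ_i, φ_j> and b_i = <f, φ_i>, with φ_0 = 1, φ_1 = x, φ_2 = x^2.
G =
  [2, 0, 2/3]
  [0, 2/3, 0]
  [2/3, 0, 2/5],
b = (4/5, 14/5, 4/105).
Solving gives a_0 = 29/35, a_1 = 21/5, a_2 = -9/7, so
  g(x) = -9*x^2/7 + 21*x/5 + 29/35.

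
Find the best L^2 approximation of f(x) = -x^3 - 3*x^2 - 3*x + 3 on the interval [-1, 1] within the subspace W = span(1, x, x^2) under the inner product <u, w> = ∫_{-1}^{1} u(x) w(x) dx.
g(x) = -3*x^2 - 18*x/5 + 3

The best approximation g ∈ W is the orthogonal projection of f onto W. Writing g = a_0 + a_1 x + a_2 x^2, the coefficients solve the normal equations G · a = b where
  G_{ij} = <φ_i, φ_j> and b_i = <f, φ_i>, with φ_0 = 1, φ_1 = x, φ_2 = x^2.
G =
  [2, 0, 2/3]
  [0, 2/3, 0]
  [2/3, 0, 2/5],
b = (4, -12/5, 4/5).
Solving gives a_0 = 3, a_1 = -18/5, a_2 = -3, so
  g(x) = -3*x^2 - 18*x/5 + 3.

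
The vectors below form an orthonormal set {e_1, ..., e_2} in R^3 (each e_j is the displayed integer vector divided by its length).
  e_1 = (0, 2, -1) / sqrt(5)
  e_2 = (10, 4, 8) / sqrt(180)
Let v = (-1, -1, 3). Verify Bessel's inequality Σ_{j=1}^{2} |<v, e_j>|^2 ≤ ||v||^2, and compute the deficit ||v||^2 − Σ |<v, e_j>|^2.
Σ |<v, e_j>|^2 = 50/9; ||v||^2 = 11; deficit = 49/9

Write each e_j = u_j / sqrt(<u_j, u_j>) where u_j is the displayed integer vector. Then <v, e_j> = <v, u_j> / sqrt(<u_j, u_j>), so |<v, e_j>|^2 = <v, u_j>^2 / <u_j, u_j>.
Coefficients: <v, e_1> = -5/sqrt(5), <v, e_2> = 10/sqrt(180).
Square and sum: Σ |<v, e_j>|^2 = 50/9.
Compute ||v||^2 = v·v = 11.
Deficit = 11 − 50/9 = 49/9 ≥ 0, confirming Bessel's inequality. (The deficit equals ||v − Σ <v,e_j> e_j||^2, the squared distance from v to span{e_j}.)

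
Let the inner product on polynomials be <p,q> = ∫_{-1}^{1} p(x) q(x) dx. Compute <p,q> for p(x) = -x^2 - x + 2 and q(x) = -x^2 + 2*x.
<p,q> = -34/15

Expand the product: p(x)·q(x) = x^4 - x^3 - 4*x^2 + 4*x.
∫_{-1}^{1} of each monomial x^k gives [2/(k+1) if k even, 0 if k odd]. Integrating term-by-term (or equivalently evaluating the antiderivative F(x) = x^5/5 - x^4/4 - 4*x^3/3 + 2*x^2 at the endpoints):
  F(1) − F(−1) = 37/60 − (173/60) = -34/15.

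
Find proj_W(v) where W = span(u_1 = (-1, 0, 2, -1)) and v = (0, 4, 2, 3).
proj_W(v) = (-1/6, 0, 1/3, -1/6)

Set up U = [u_1 | ... | u_1] ∈ R^(4×1). The projector onto W = col(U) is P = U (U^T U)^(-1) U^T.
Compute U^T U =
  [6],
and U^T v = (1).
Solve U^T U · c = U^T v for the coefficients: c = (1/6). The projection is proj_W(v) = U c.
Check: (v - proj_W(v)) · u_1 = 0  (should be 0).
Result: proj_W(v) = (-1/6, 0, 1/3, -1/6).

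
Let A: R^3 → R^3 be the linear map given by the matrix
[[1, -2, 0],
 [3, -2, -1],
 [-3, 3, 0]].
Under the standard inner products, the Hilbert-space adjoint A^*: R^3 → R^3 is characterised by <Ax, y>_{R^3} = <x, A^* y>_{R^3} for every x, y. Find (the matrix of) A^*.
A^* = A^T =
[[1, 3, -3],
 [-2, -2, 3],
 [0, -1, 0]]

For real matrices with standard dot products, the defining identity <Ax, y> = <x, A^* y> gives (Ax)^T y = x^T (A^*) y, i.e. x^T A^T y = x^T (A^*) y. Since this holds for all x, y, we must have A^* = A^T. Therefore
A^* =
[[1, 3, -3],
 [-2, -2, 3],
 [0, -1, 0]].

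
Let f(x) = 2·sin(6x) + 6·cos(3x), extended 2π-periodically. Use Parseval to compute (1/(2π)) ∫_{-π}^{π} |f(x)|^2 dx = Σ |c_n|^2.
Σ |c_n|^2 = 20

Expand |f|^2 and use orthogonality of {sin(nx), cos(mx)} on [-π, π]:
  ∫_{-π}^{π} sin(nx)^2 dx = π, ∫ cos(mx)^2 dx = π, and cross terms integrate to 0.
So ∫_{-π}^{π} f(x)^2 dx = 2^2 · π + 6^2 · π = (4 + 36)π.
Divide by 2π: (4 + 36)/2 = 20.
By Parseval, this equals Σ |c_n|^2.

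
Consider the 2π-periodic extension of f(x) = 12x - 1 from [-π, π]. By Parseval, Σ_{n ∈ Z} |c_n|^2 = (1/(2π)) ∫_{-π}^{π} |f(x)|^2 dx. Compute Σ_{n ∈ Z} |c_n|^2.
Σ |c_n|^2 = 48π^2 + 1

Expand and integrate term by term over [-π, π]:
  ∫ (12x)^2 dx = 144·(2π^3/3); ∫ 2·12·(-1)·x dx = 0 (odd integrand); ∫ (-1)^2 dx = 1·2π.
So (1/(2π)) ∫_{-π}^{π} (12x - 1)^2 dx = 144π^2/3 + 1 = 48π^2 + 1.
Parseval ⇒ Σ |c_n|^2 = 48π^2 + 1.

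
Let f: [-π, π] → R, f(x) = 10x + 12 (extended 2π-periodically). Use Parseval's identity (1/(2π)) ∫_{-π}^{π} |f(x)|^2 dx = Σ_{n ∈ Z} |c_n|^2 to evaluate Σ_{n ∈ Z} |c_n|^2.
Σ |c_n|^2 = 100π^2/3 + 144

Expand and integrate term by term over [-π, π]:
  ∫ (10x)^2 dx = 100·(2π^3/3); ∫ 2·10·(12)·x dx = 0 (odd integrand); ∫ 12^2 dx = 144·2π.
So (1/(2π)) ∫_{-π}^{π} (10x + 12)^2 dx = 100π^2/3 + 144 = 100π^2/3 + 144.
Parseval ⇒ Σ |c_n|^2 = 100π^2/3 + 144.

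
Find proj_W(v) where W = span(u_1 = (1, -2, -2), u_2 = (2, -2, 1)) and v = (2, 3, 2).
proj_W(v) = (-8/65, 16/13, 176/65)

Set up U = [u_1 | ... | u_2] ∈ R^(3×2). The projector onto W = col(U) is P = U (U^T U)^(-1) U^T.
Compute U^T U =
  [9, 4]
  [4, 9],
and U^T v = (-8, 0).
Solve U^T U · c = U^T v for the coefficients: c = (-72/65, 32/65). The projection is proj_W(v) = U c.
Check: (v - proj_W(v)) · u_1 = 0  (should be 0).
Check: (v - proj_W(v)) · u_2 = 0  (should be 0).
Result: proj_W(v) = (-8/65, 16/13, 176/65).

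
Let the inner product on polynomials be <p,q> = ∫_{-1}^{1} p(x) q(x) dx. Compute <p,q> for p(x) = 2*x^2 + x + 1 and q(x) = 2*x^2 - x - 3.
<p,q> = -116/15

Expand the product: p(x)·q(x) = 4*x^4 - 5*x^2 - 4*x - 3.
∫_{-1}^{1} of each monomial x^k gives [2/(k+1) if k even, 0 if k odd]. Integrating term-by-term (or equivalently evaluating the antiderivative F(x) = 4*x^5/5 - 5*x^3/3 - 2*x^2 - 3*x at the endpoints):
  F(1) − F(−1) = -88/15 − (28/15) = -116/15.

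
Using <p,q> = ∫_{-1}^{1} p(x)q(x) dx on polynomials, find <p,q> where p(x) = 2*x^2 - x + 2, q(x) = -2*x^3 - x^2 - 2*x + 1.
<p,q> = 16/3

Expand the product: p(x)·q(x) = -4*x^5 - 7*x^3 + 2*x^2 - 5*x + 2.
∫_{-1}^{1} of each monomial x^k gives [2/(k+1) if k even, 0 if k odd]. Integrating term-by-term (or equivalently evaluating the antiderivative F(x) = -2*x^6/3 - 7*x^4/4 + 2*x^3/3 - 5*x^2/2 + 2*x at the endpoints):
  F(1) − F(−1) = -9/4 − (-91/12) = 16/3.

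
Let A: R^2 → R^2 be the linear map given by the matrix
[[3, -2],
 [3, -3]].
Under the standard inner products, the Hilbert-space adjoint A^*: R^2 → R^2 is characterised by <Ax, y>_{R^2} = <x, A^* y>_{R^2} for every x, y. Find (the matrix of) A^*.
A^* = A^T =
[[3, 3],
 [-2, -3]]

For real matrices with standard dot products, the defining identity <Ax, y> = <x, A^* y> gives (Ax)^T y = x^T (A^*) y, i.e. x^T A^T y = x^T (A^*) y. Since this holds for all x, y, we must have A^* = A^T. Therefore
A^* =
[[3, 3],
 [-2, -3]].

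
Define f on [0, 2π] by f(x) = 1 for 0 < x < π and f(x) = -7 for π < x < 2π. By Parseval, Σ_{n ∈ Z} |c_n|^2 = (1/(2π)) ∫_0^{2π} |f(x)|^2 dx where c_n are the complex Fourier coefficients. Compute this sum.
Σ |c_n|^2 = 25

Parseval equates the L^2 energy of f (normalised by 1/(2π)) with the ℓ^2 sum of its Fourier coefficients: (1/(2π)) ∫_0^{2π} |f|^2 = Σ |c_n|^2.
Compute the left side: (1/(2π)) [∫_0^π 1^2 dx + ∫_π^{2π} (-7)^2 dx] = (1/(2π)) · (1π + 49π) = (1 + 49)/2 = 25.
So Σ_{n ∈ Z} |c_n|^2 = 25.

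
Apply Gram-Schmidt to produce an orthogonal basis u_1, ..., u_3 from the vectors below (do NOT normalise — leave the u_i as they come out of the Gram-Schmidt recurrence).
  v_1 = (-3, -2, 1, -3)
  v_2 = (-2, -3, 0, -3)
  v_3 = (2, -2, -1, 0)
Orthogonal basis:
  u_1 = (-3, -2, 1, -3)
  u_2 = (17/23, -27/23, -21/23, -6/23)
  u_3 = (24/65, -19/65, 43/65, 3/65)

Apply the Gram-Schmidt recurrence
  u_1 = v_1
  u_i = v_i − Σ_{j<i} ((v_i · u_j) / (u_j · u_j)) · u_j.

Step by step this gives:
  u_1 = (-3, -2, 1, -3)
  u_2 = (17/23, -27/23, -21/23, -6/23)
  u_3 = (24/65, -19/65, 43/65, 3/65)

Orthogonality check:
  u_2 · u_1 = 0 (should be 0)
  u_3 · u_1 = 0 (should be 0)
  u_3 · u_2 = 0 (should be 0)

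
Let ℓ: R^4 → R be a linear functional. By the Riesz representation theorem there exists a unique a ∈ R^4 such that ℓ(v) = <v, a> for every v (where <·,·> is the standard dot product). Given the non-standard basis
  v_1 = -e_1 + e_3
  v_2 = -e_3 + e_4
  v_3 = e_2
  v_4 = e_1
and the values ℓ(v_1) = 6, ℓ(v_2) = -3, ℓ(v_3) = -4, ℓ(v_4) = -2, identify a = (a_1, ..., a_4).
a = (-2, -4, 4, 1)

Write a = (a_1, ..., a_4) in the standard basis. For each basis vector v_i, ℓ(v_i) = <v_i, a> is a linear equation in the a_j's. Collect the n equations into a matrix system V a = ℓ, where row i of V is v_i (expressed in the standard basis). Since V is invertible (lower-triangular with 1s on the diagonal, up to permutation), solve by back-substitution:
  V =
[[-1, 0, 1, 0],
 [0, 0, -1, 1],
 [0, 1, 0, 0],
 [1, 0, 0, 0]]
  V a = (6, -3, -4, -2)
Solving gives a = (-2, -4, 4, 1).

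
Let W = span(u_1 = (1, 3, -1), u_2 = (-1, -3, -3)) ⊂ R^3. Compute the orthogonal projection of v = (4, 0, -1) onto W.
proj_W(v) = (2/5, 6/5, -1)

Set up U = [u_1 | ... | u_2] ∈ R^(3×2). The projector onto W = col(U) is P = U (U^T U)^(-1) U^T.
Compute U^T U =
  [11, -7]
  [-7, 19],
and U^T v = (5, -1).
Solve U^T U · c = U^T v for the coefficients: c = (11/20, 3/20). The projection is proj_W(v) = U c.
Check: (v - proj_W(v)) · u_1 = 0  (should be 0).
Check: (v - proj_W(v)) · u_2 = 0  (should be 0).
Result: proj_W(v) = (2/5, 6/5, -1).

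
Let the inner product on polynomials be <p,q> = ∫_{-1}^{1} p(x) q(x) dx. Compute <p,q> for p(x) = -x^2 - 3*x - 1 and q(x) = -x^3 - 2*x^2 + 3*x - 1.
<p,q> = 0

Expand the product: p(x)·q(x) = x^5 + 5*x^4 + 4*x^3 - 6*x^2 + 1.
∫_{-1}^{1} of each monomial x^k gives [2/(k+1) if k even, 0 if k odd]. Integrating term-by-term (or equivalently evaluating the antiderivative F(x) = x^6/6 + x^5 + x^4 - 2*x^3 + x at the endpoints):
  F(1) − F(−1) = 7/6 − (7/6) = 0.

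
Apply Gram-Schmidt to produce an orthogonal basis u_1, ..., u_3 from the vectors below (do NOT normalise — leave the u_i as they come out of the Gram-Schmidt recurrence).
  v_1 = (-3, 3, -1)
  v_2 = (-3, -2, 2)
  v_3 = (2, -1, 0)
Orthogonal basis:
  u_1 = (-3, 3, -1)
  u_2 = (-54/19, -41/19, 39/19)
  u_3 = (-2/161, -9/322, -15/322)

Apply the Gram-Schmidt recurrence
  u_1 = v_1
  u_i = v_i − Σ_{j<i} ((v_i · u_j) / (u_j · u_j)) · u_j.

Step by step this gives:
  u_1 = (-3, 3, -1)
  u_2 = (-54/19, -41/19, 39/19)
  u_3 = (-2/161, -9/322, -15/322)

Orthogonality check:
  u_2 · u_1 = 0 (should be 0)
  u_3 · u_1 = 0 (should be 0)
  u_3 · u_2 = 0 (should be 0)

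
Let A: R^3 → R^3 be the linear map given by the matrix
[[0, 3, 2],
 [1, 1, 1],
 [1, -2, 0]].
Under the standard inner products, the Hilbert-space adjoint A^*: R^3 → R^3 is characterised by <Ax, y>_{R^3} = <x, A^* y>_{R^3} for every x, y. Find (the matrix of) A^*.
A^* = A^T =
[[0, 1, 1],
 [3, 1, -2],
 [2, 1, 0]]

For real matrices with standard dot products, the defining identity <Ax, y> = <x, A^* y> gives (Ax)^T y = x^T (A^*) y, i.e. x^T A^T y = x^T (A^*) y. Since this holds for all x, y, we must have A^* = A^T. Therefore
A^* =
[[0, 1, 1],
 [3, 1, -2],
 [2, 1, 0]].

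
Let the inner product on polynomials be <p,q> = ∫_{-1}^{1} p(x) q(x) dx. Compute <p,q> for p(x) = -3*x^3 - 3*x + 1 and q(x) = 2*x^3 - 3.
<p,q> = -354/35

Expand the product: p(x)·q(x) = -6*x^6 - 6*x^4 + 11*x^3 + 9*x - 3.
∫_{-1}^{1} of each monomial x^k gives [2/(k+1) if k even, 0 if k odd]. Integrating term-by-term (or equivalently evaluating the antiderivative F(x) = -6*x^7/7 - 6*x^5/5 + 11*x^4/4 + 9*x^2/2 - 3*x at the endpoints):
  F(1) − F(−1) = 307/140 − (1723/140) = -354/35.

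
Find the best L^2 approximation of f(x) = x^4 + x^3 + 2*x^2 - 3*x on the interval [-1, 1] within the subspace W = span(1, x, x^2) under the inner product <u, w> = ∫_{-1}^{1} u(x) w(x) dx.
g(x) = 20*x^2/7 - 12*x/5 - 3/35

The best approximation g ∈ W is the orthogonal projection of f onto W. Writing g = a_0 + a_1 x + a_2 x^2, the coefficients solve the normal equations G · a = b where
  G_{ij} = <φ_i, φ_j> and b_i = <f, φ_i>, with φ_0 = 1, φ_1 = x, φ_2 = x^2.
G =
  [2, 0, 2/3]
  [0, 2/3, 0]
  [2/3, 0, 2/5],
b = (26/15, -8/5, 38/35).
Solving gives a_0 = -3/35, a_1 = -12/5, a_2 = 20/7, so
  g(x) = 20*x^2/7 - 12*x/5 - 3/35.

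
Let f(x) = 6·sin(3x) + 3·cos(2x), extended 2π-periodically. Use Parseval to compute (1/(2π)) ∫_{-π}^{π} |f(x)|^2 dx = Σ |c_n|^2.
Σ |c_n|^2 = 45/2

Expand |f|^2 and use orthogonality of {sin(nx), cos(mx)} on [-π, π]:
  ∫_{-π}^{π} sin(nx)^2 dx = π, ∫ cos(mx)^2 dx = π, and cross terms integrate to 0.
So ∫_{-π}^{π} f(x)^2 dx = 6^2 · π + 3^2 · π = (36 + 9)π.
Divide by 2π: (36 + 9)/2 = 45/2.
By Parseval, this equals Σ |c_n|^2.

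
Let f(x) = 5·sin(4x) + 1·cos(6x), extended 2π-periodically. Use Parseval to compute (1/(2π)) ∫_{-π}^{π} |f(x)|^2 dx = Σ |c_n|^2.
Σ |c_n|^2 = 13

Expand |f|^2 and use orthogonality of {sin(nx), cos(mx)} on [-π, π]:
  ∫_{-π}^{π} sin(nx)^2 dx = π, ∫ cos(mx)^2 dx = π, and cross terms integrate to 0.
So ∫_{-π}^{π} f(x)^2 dx = 5^2 · π + 1^2 · π = (25 + 1)π.
Divide by 2π: (25 + 1)/2 = 13.
By Parseval, this equals Σ |c_n|^2.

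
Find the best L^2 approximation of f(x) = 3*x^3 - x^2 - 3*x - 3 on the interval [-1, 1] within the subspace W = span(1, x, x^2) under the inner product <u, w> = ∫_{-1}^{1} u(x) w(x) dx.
g(x) = -x^2 - 6*x/5 - 3

The best approximation g ∈ W is the orthogonal projection of f onto W. Writing g = a_0 + a_1 x + a_2 x^2, the coefficients solve the normal equations G · a = b where
  G_{ij} = <φ_i, φ_j> and b_i = <f, φ_i>, with φ_0 = 1, φ_1 = x, φ_2 = x^2.
G =
  [2, 0, 2/3]
  [0, 2/3, 0]
  [2/3, 0, 2/5],
b = (-20/3, -4/5, -12/5).
Solving gives a_0 = -3, a_1 = -6/5, a_2 = -1, so
  g(x) = -x^2 - 6*x/5 - 3.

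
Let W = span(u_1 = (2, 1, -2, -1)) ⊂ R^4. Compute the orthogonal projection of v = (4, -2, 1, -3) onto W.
proj_W(v) = (7/5, 7/10, -7/5, -7/10)

Set up U = [u_1 | ... | u_1] ∈ R^(4×1). The projector onto W = col(U) is P = U (U^T U)^(-1) U^T.
Compute U^T U =
  [10],
and U^T v = (7).
Solve U^T U · c = U^T v for the coefficients: c = (7/10). The projection is proj_W(v) = U c.
Check: (v - proj_W(v)) · u_1 = 0  (should be 0).
Result: proj_W(v) = (7/5, 7/10, -7/5, -7/10).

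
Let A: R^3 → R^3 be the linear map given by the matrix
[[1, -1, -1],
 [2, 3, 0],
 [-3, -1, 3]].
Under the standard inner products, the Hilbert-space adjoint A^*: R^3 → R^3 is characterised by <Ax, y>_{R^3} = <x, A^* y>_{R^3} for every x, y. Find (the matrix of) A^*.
A^* = A^T =
[[1, 2, -3],
 [-1, 3, -1],
 [-1, 0, 3]]

For real matrices with standard dot products, the defining identity <Ax, y> = <x, A^* y> gives (Ax)^T y = x^T (A^*) y, i.e. x^T A^T y = x^T (A^*) y. Since this holds for all x, y, we must have A^* = A^T. Therefore
A^* =
[[1, 2, -3],
 [-1, 3, -1],
 [-1, 0, 3]].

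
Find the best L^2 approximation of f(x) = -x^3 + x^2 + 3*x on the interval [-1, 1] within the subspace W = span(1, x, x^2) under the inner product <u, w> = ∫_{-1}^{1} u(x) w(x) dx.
g(x) = x^2 + 12*x/5

The best approximation g ∈ W is the orthogonal projection of f onto W. Writing g = a_0 + a_1 x + a_2 x^2, the coefficients solve the normal equations G · a = b where
  G_{ij} = <φ_i, φ_j> and b_i = <f, φ_i>, with φ_0 = 1, φ_1 = x, φ_2 = x^2.
G =
  [2, 0, 2/3]
  [0, 2/3, 0]
  [2/3, 0, 2/5],
b = (2/3, 8/5, 2/5).
Solving gives a_0 = 0, a_1 = 12/5, a_2 = 1, so
  g(x) = x^2 + 12*x/5.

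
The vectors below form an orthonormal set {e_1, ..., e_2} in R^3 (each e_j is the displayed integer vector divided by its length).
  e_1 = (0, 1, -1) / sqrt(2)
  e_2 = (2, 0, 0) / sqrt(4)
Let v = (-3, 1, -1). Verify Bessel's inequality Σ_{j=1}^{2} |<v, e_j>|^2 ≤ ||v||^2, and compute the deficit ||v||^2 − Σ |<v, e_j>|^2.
Σ |<v, e_j>|^2 = 11; ||v||^2 = 11; deficit = 0

Write each e_j = u_j / sqrt(<u_j, u_j>) where u_j is the displayed integer vector. Then <v, e_j> = <v, u_j> / sqrt(<u_j, u_j>), so |<v, e_j>|^2 = <v, u_j>^2 / <u_j, u_j>.
Coefficients: <v, e_1> = 2/sqrt(2), <v, e_2> = -6/sqrt(4).
Square and sum: Σ |<v, e_j>|^2 = 11.
Compute ||v||^2 = v·v = 11.
Deficit = 11 − 11 = 0 ≥ 0, confirming Bessel's inequality. (The deficit equals ||v − Σ <v,e_j> e_j||^2, the squared distance from v to span{e_j}.)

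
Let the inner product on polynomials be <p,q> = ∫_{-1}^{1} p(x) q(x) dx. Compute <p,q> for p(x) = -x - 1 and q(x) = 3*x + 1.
<p,q> = -4

Expand the product: p(x)·q(x) = -3*x^2 - 4*x - 1.
∫_{-1}^{1} of each monomial x^k gives [2/(k+1) if k even, 0 if k odd]. Integrating term-by-term (or equivalently evaluating the antiderivative F(x) = -x^3 - 2*x^2 - x at the endpoints):
  F(1) − F(−1) = -4 − (0) = -4.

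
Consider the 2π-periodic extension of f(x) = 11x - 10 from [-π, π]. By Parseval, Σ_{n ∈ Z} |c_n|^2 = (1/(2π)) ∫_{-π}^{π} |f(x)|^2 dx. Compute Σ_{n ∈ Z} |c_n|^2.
Σ |c_n|^2 = 121π^2/3 + 100

Expand and integrate term by term over [-π, π]:
  ∫ (11x)^2 dx = 121·(2π^3/3); ∫ 2·11·(-10)·x dx = 0 (odd integrand); ∫ (-10)^2 dx = 100·2π.
So (1/(2π)) ∫_{-π}^{π} (11x - 10)^2 dx = 121π^2/3 + 100 = 121π^2/3 + 100.
Parseval ⇒ Σ |c_n|^2 = 121π^2/3 + 100.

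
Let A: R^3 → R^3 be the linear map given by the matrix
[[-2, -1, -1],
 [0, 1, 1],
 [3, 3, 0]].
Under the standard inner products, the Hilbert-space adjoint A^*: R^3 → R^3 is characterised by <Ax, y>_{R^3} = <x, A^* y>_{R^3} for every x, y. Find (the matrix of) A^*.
A^* = A^T =
[[-2, 0, 3],
 [-1, 1, 3],
 [-1, 1, 0]]

For real matrices with standard dot products, the defining identity <Ax, y> = <x, A^* y> gives (Ax)^T y = x^T (A^*) y, i.e. x^T A^T y = x^T (A^*) y. Since this holds for all x, y, we must have A^* = A^T. Therefore
A^* =
[[-2, 0, 3],
 [-1, 1, 3],
 [-1, 1, 0]].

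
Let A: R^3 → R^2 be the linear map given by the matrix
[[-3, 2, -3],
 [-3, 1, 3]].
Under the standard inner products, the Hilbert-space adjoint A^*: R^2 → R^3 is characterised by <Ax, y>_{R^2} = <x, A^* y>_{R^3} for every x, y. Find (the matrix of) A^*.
A^* = A^T =
[[-3, -3],
 [2, 1],
 [-3, 3]]

For real matrices with standard dot products, the defining identity <Ax, y> = <x, A^* y> gives (Ax)^T y = x^T (A^*) y, i.e. x^T A^T y = x^T (A^*) y. Since this holds for all x, y, we must have A^* = A^T. Therefore
A^* =
[[-3, -3],
 [2, 1],
 [-3, 3]].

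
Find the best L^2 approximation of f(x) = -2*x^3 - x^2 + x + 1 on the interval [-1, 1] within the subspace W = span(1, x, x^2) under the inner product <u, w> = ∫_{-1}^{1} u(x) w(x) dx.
g(x) = -x^2 - x/5 + 1

The best approximation g ∈ W is the orthogonal projection of f onto W. Writing g = a_0 + a_1 x + a_2 x^2, the coefficients solve the normal equations G · a = b where
  G_{ij} = <φ_i, φ_j> and b_i = <f, φ_i>, with φ_0 = 1, φ_1 = x, φ_2 = x^2.
G =
  [2, 0, 2/3]
  [0, 2/3, 0]
  [2/3, 0, 2/5],
b = (4/3, -2/15, 4/15).
Solving gives a_0 = 1, a_1 = -1/5, a_2 = -1, so
  g(x) = -x^2 - x/5 + 1.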